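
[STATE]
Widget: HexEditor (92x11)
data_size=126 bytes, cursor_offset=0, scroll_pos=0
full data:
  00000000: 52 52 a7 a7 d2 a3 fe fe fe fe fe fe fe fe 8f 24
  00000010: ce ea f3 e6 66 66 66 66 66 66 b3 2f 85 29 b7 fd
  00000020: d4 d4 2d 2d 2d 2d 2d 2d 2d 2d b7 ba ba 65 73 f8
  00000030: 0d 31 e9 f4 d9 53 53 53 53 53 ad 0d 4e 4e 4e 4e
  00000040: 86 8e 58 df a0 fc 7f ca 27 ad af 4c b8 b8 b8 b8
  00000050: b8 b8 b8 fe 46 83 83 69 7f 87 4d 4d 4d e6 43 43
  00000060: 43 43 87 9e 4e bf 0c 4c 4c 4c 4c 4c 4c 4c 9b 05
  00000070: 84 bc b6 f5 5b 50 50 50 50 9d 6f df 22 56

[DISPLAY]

00000000  52 52 a7 a7 d2 a3 fe fe  fe fe fe fe fe fe 8f 24  |RR.............$|              
00000010  ce ea f3 e6 66 66 66 66  66 66 b3 2f 85 29 b7 fd  |....ffffff./.)..|              
00000020  d4 d4 2d 2d 2d 2d 2d 2d  2d 2d b7 ba ba 65 73 f8  |..--------...es.|              
00000030  0d 31 e9 f4 d9 53 53 53  53 53 ad 0d 4e 4e 4e 4e  |.1...SSSSS..NNNN|              
00000040  86 8e 58 df a0 fc 7f ca  27 ad af 4c b8 b8 b8 b8  |..X.....'..L....|              
00000050  b8 b8 b8 fe 46 83 83 69  7f 87 4d 4d 4d e6 43 43  |....F..i..MMM.CC|              
00000060  43 43 87 9e 4e bf 0c 4c  4c 4c 4c 4c 4c 4c 9b 05  |CC..N..LLLLLLL..|              
00000070  84 bc b6 f5 5b 50 50 50  50 9d 6f df 22 56        |....[PPPP.o."V  |              
                                                                                            
                                                                                            
                                                                                            


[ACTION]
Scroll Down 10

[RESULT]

00000070  84 bc b6 f5 5b 50 50 50  50 9d 6f df 22 56        |....[PPPP.o."V  |              
                                                                                            
                                                                                            
                                                                                            
                                                                                            
                                                                                            
                                                                                            
                                                                                            
                                                                                            
                                                                                            
                                                                                            


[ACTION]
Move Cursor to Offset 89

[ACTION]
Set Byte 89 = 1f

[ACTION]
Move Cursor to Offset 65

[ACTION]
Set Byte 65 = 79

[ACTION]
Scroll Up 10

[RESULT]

00000000  52 52 a7 a7 d2 a3 fe fe  fe fe fe fe fe fe 8f 24  |RR.............$|              
00000010  ce ea f3 e6 66 66 66 66  66 66 b3 2f 85 29 b7 fd  |....ffffff./.)..|              
00000020  d4 d4 2d 2d 2d 2d 2d 2d  2d 2d b7 ba ba 65 73 f8  |..--------...es.|              
00000030  0d 31 e9 f4 d9 53 53 53  53 53 ad 0d 4e 4e 4e 4e  |.1...SSSSS..NNNN|              
00000040  86 79 58 df a0 fc 7f ca  27 ad af 4c b8 b8 b8 b8  |.yX.....'..L....|              
00000050  b8 b8 b8 fe 46 83 83 69  7f 1f 4d 4d 4d e6 43 43  |....F..i..MMM.CC|              
00000060  43 43 87 9e 4e bf 0c 4c  4c 4c 4c 4c 4c 4c 9b 05  |CC..N..LLLLLLL..|              
00000070  84 bc b6 f5 5b 50 50 50  50 9d 6f df 22 56        |....[PPPP.o."V  |              
                                                                                            
                                                                                            
                                                                                            


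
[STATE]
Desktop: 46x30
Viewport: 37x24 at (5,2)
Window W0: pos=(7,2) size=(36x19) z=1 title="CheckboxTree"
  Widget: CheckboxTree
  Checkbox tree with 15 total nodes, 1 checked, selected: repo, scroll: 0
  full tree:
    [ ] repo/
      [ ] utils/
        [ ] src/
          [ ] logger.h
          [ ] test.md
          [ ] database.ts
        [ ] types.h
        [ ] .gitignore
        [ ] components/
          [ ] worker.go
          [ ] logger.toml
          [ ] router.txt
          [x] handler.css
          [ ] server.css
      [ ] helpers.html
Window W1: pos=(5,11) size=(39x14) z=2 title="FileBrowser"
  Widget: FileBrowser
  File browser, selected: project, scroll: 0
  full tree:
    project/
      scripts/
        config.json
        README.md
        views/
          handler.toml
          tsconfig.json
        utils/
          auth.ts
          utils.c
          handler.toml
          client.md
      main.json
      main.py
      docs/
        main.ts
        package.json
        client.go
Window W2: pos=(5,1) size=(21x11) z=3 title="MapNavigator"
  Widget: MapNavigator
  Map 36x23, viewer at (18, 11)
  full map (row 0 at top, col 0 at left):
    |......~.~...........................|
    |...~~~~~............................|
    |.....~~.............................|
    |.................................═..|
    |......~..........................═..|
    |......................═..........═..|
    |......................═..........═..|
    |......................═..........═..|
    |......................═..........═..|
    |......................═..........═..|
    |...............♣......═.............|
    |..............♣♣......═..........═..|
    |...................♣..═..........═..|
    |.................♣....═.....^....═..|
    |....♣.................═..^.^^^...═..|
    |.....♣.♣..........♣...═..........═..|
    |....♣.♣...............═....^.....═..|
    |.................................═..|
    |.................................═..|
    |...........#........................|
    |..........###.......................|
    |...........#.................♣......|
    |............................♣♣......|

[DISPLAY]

┃ MapNavigator      ┃━━━━━━━━━━━━━━━━
┠───────────────────┨                
┃.............═.....┃────────────────
┃.............═.....┃                
┃......♣......═.....┃                
┃.....♣♣..@...═.....┃                
┃..........♣..═.....┃h               
┃........♣....═.....┃                
┃.............═..^.^┃e.ts            
┗━━━━━━━━━━━━━━━━━━━┛━━━━━━━━━━━━━━━━
┃ FileBrowser                        
┠────────────────────────────────────
┃> [-] project/                      
┃    [+] scripts/                    
┃    main.json                       
┃    main.py                         
┃    [+] docs/                       
┃                                    
┃                                    
┃                                    
┃                                    
┃                                    
┗━━━━━━━━━━━━━━━━━━━━━━━━━━━━━━━━━━━━
                                     


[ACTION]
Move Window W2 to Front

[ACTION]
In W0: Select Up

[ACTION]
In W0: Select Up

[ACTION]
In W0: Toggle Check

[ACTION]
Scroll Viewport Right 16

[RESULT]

pNavigator      ┃━━━━━━━━━━━━━━━━┓   
────────────────┨                ┃   
..........═.....┃────────────────┨   
..........═.....┃                ┃   
...♣......═.....┃                ┃   
..♣♣..@...═.....┃                ┃   
.......♣..═.....┃h               ┃   
.....♣....═.....┃                ┃   
..........═..^.^┃e.ts            ┃   
━━━━━━━━━━━━━━━━┛━━━━━━━━━━━━━━━━━┓  
leBrowser                         ┃  
──────────────────────────────────┨  
-] project/                       ┃  
 [+] scripts/                     ┃  
 main.json                        ┃  
 main.py                          ┃  
 [+] docs/                        ┃  
                                  ┃  
                                  ┃  
                                  ┃  
                                  ┃  
                                  ┃  
━━━━━━━━━━━━━━━━━━━━━━━━━━━━━━━━━━┛  
                                     


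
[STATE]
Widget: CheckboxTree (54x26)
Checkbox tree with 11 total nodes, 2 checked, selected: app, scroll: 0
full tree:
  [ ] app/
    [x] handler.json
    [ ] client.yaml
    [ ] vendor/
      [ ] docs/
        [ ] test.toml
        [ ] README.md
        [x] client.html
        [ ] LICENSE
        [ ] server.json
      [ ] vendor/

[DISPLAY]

>[-] app/                                             
   [x] handler.json                                   
   [ ] client.yaml                                    
   [-] vendor/                                        
     [-] docs/                                        
       [ ] test.toml                                  
       [ ] README.md                                  
       [x] client.html                                
       [ ] LICENSE                                    
       [ ] server.json                                
     [ ] vendor/                                      
                                                      
                                                      
                                                      
                                                      
                                                      
                                                      
                                                      
                                                      
                                                      
                                                      
                                                      
                                                      
                                                      
                                                      
                                                      


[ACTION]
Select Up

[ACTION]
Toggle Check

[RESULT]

>[x] app/                                             
   [x] handler.json                                   
   [x] client.yaml                                    
   [x] vendor/                                        
     [x] docs/                                        
       [x] test.toml                                  
       [x] README.md                                  
       [x] client.html                                
       [x] LICENSE                                    
       [x] server.json                                
     [x] vendor/                                      
                                                      
                                                      
                                                      
                                                      
                                                      
                                                      
                                                      
                                                      
                                                      
                                                      
                                                      
                                                      
                                                      
                                                      
                                                      


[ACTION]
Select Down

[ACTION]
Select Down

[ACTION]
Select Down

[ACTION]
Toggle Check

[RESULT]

 [-] app/                                             
   [x] handler.json                                   
   [x] client.yaml                                    
>  [ ] vendor/                                        
     [ ] docs/                                        
       [ ] test.toml                                  
       [ ] README.md                                  
       [ ] client.html                                
       [ ] LICENSE                                    
       [ ] server.json                                
     [ ] vendor/                                      
                                                      
                                                      
                                                      
                                                      
                                                      
                                                      
                                                      
                                                      
                                                      
                                                      
                                                      
                                                      
                                                      
                                                      
                                                      


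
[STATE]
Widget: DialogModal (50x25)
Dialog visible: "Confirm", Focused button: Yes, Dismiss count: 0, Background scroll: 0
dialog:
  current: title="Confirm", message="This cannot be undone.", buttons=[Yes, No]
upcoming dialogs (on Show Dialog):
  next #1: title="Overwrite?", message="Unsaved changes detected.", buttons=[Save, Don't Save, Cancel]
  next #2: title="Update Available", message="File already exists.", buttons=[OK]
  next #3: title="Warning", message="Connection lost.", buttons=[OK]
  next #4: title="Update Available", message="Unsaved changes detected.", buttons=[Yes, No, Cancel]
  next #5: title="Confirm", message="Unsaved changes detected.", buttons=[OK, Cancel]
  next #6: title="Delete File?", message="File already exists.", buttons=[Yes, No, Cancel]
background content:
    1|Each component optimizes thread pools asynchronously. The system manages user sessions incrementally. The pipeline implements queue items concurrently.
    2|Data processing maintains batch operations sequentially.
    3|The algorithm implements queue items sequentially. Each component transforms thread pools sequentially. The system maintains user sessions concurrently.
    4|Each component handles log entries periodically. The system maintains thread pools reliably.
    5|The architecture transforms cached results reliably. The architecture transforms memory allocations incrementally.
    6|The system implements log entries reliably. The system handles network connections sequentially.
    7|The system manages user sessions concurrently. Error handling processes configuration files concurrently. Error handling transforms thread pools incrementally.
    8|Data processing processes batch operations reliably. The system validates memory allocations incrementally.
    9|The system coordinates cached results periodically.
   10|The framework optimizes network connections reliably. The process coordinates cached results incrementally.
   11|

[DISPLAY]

Each component optimizes thread pools asynchronous
Data processing maintains batch operations sequent
The algorithm implements queue items sequentially.
Each component handles log entries periodically. T
The architecture transforms cached results reliabl
The system implements log entries reliably. The sy
The system manages user sessions concurrently. Err
Data processing processes batch operations reliabl
The system coordinates cached results periodically
The framework optimizes network connections reliab
            ┌────────────────────────┐            
            │        Confirm         │            
            │ This cannot be undone. │            
            │       [Yes]  No        │            
            └────────────────────────┘            
                                                  
                                                  
                                                  
                                                  
                                                  
                                                  
                                                  
                                                  
                                                  
                                                  


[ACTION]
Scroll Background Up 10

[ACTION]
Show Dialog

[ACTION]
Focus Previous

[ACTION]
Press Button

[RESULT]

Each component optimizes thread pools asynchronous
Data processing maintains batch operations sequent
The algorithm implements queue items sequentially.
Each component handles log entries periodically. T
The architecture transforms cached results reliabl
The system implements log entries reliably. The sy
The system manages user sessions concurrently. Err
Data processing processes batch operations reliabl
The system coordinates cached results periodically
The framework optimizes network connections reliab
                                                  
                                                  
                                                  
                                                  
                                                  
                                                  
                                                  
                                                  
                                                  
                                                  
                                                  
                                                  
                                                  
                                                  
                                                  


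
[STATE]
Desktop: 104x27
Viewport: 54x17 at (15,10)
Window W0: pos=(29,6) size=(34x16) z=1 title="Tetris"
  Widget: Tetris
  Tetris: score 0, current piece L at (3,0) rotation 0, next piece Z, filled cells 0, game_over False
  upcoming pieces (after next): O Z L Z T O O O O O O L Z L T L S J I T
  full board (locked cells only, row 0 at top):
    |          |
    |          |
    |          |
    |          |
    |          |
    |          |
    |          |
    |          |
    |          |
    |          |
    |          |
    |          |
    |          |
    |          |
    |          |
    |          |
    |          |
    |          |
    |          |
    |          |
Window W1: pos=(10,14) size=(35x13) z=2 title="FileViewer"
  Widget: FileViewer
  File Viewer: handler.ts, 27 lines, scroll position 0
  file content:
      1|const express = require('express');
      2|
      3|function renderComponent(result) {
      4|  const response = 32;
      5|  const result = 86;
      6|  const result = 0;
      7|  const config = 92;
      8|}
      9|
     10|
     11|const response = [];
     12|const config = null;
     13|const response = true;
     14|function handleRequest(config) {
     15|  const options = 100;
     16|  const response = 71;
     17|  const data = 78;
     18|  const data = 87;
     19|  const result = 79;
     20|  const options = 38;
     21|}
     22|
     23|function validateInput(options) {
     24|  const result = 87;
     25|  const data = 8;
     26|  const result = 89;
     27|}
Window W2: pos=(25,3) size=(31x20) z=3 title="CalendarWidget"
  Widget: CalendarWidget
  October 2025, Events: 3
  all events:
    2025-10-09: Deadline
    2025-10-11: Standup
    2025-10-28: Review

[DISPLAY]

          ┃13 14 15 16 17 18 19         ┃      ┃      
          ┃20 21 22 23 24 25 26         ┃      ┃      
          ┃27 28* 29 30 31              ┃      ┃      
          ┃                             ┃      ┃      
━━━━━━━━━━┃                             ┃      ┃      
eViewer   ┃                             ┃      ┃      
──────────┃                             ┃      ┃      
t express ┃                             ┃      ┃      
          ┃                             ┃      ┃      
tion rende┃                             ┃      ┃      
nst respon┃                             ┃      ┃      
nst result┃                             ┃━━━━━━┛      
nst result┗━━━━━━━━━━━━━━━━━━━━━━━━━━━━━┛             
nst config = 92;            ░┃                        
                            ░┃                        
                            ▼┃                        
━━━━━━━━━━━━━━━━━━━━━━━━━━━━━┛                        


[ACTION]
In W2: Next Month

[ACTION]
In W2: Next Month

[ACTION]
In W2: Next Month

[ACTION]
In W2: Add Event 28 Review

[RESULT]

          ┃12 13 14 15 16 17 18         ┃      ┃      
          ┃19 20 21 22 23 24 25         ┃      ┃      
          ┃26 27 28* 29 30 31           ┃      ┃      
          ┃                             ┃      ┃      
━━━━━━━━━━┃                             ┃      ┃      
eViewer   ┃                             ┃      ┃      
──────────┃                             ┃      ┃      
t express ┃                             ┃      ┃      
          ┃                             ┃      ┃      
tion rende┃                             ┃      ┃      
nst respon┃                             ┃      ┃      
nst result┃                             ┃━━━━━━┛      
nst result┗━━━━━━━━━━━━━━━━━━━━━━━━━━━━━┛             
nst config = 92;            ░┃                        
                            ░┃                        
                            ▼┃                        
━━━━━━━━━━━━━━━━━━━━━━━━━━━━━┛                        


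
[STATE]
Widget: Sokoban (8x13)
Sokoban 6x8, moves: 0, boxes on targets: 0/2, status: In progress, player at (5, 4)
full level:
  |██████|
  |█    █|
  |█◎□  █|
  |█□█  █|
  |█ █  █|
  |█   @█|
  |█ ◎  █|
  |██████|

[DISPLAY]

██████  
█    █  
█◎□  █  
█□█  █  
█ █  █  
█   @█  
█ ◎  █  
██████  
Moves: 0
        
        
        
        


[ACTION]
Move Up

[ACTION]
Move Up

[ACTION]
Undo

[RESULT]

██████  
█    █  
█◎□  █  
█□█  █  
█ █ @█  
█    █  
█ ◎  █  
██████  
Moves: 1
        
        
        
        


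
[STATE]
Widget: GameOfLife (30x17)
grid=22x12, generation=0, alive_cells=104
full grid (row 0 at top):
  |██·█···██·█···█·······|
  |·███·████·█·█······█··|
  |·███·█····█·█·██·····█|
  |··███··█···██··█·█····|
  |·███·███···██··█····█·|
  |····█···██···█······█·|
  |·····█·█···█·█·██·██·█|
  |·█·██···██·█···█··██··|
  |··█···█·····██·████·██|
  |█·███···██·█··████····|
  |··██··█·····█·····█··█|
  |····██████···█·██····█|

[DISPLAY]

Gen: 0                        
██·█···██·█···█·······        
·███·████·█·█······█··        
·███·█····█·█·██·····█        
··███··█···██··█·█····        
·███·███···██··█····█·        
····█···██···█······█·        
·····█·█···█·█·██·██·█        
·█·██···██·█···█··██··        
··█···█·····██·████·██        
█·███···██·█··████····        
··██··█·····█·····█··█        
····██████···█·██····█        
                              
                              
                              
                              


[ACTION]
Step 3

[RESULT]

Gen: 3                        
········██············        
·····█····█··███······        
·····█·····█████······        
···█·····█··██········        
··█··█····██·█········        
··█··██·███·█·█·█·····        
········█····█·█·█····        
············██··███·█·        
···██····████·····██··        
···········█··█····█·█        
··█·····█··███·····███        
··██████····█·········        
                              
                              
                              
                              


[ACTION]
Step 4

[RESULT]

Gen: 7                        
·········█············        
·········█············        
··········█···········        
·········█···██·······        
············██·█······        
··········███···█·····        
·········█·█···█······        
······················        
···█··················        
·······█··██··········        
······················        
······██···█··········        
                              
                              
                              
                              


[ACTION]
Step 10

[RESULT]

Gen: 17                       
··········█·█·········        
·········█············        
··········█···········        
······················        
·········██···········        
·········███··█·······        
···········██·██······        
···········█···█······        
············███·······        
············███·······        
······················        
······················        
                              
                              
                              
                              


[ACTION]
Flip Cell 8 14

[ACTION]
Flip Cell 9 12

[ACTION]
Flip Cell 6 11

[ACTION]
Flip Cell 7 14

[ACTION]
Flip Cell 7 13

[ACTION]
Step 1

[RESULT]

Gen: 18                       
······················        
·········███··········        
······················        
·········██···········        
·········█·█··········        
·········█·█·███······        
············█·········        
···········█···█······        
···············█······        
············███·······        
······················        
······················        
                              
                              
                              
                              


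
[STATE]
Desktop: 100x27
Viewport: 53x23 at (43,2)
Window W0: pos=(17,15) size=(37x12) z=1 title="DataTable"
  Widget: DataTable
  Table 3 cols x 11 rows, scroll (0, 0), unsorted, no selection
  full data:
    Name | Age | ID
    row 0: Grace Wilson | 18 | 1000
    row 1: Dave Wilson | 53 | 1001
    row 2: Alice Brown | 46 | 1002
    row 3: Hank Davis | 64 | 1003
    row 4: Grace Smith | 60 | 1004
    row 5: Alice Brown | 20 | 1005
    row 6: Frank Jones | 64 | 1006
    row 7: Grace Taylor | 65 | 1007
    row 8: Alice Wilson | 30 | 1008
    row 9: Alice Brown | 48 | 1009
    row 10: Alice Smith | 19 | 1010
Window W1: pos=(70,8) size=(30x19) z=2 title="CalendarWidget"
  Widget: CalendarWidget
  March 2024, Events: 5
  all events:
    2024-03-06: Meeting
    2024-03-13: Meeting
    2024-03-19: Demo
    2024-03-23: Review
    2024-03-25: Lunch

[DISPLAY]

                                                     
                                                     
                                                     
                                                     
                                                     
                                                     
                           ┏━━━━━━━━━━━━━━━━━━━━━━━━━
                           ┃ CalendarWidget          
                           ┠─────────────────────────
                           ┃         March 2024      
                           ┃Mo Tu We Th Fr Sa Su     
                           ┃             1  2  3     
                           ┃ 4  5  6*  7  8  9 10    
━━━━━━━━━━┓                ┃11 12 13* 14 15 16 17    
          ┃                ┃18 19* 20 21 22 23* 24   
──────────┨                ┃25* 26 27 28 29 30 31    
          ┃                ┃                         
          ┃                ┃                         
          ┃                ┃                         
          ┃                ┃                         
          ┃                ┃                         
          ┃                ┃                         
          ┃                ┃                         


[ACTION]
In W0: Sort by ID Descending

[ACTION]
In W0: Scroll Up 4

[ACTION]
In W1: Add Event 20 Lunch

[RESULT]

                                                     
                                                     
                                                     
                                                     
                                                     
                                                     
                           ┏━━━━━━━━━━━━━━━━━━━━━━━━━
                           ┃ CalendarWidget          
                           ┠─────────────────────────
                           ┃         March 2024      
                           ┃Mo Tu We Th Fr Sa Su     
                           ┃             1  2  3     
                           ┃ 4  5  6*  7  8  9 10    
━━━━━━━━━━┓                ┃11 12 13* 14 15 16 17    
          ┃                ┃18 19* 20* 21 22 23* 24  
──────────┨                ┃25* 26 27 28 29 30 31    
          ┃                ┃                         
          ┃                ┃                         
          ┃                ┃                         
          ┃                ┃                         
          ┃                ┃                         
          ┃                ┃                         
          ┃                ┃                         


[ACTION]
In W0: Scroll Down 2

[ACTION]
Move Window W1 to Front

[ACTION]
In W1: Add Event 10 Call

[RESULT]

                                                     
                                                     
                                                     
                                                     
                                                     
                                                     
                           ┏━━━━━━━━━━━━━━━━━━━━━━━━━
                           ┃ CalendarWidget          
                           ┠─────────────────────────
                           ┃         March 2024      
                           ┃Mo Tu We Th Fr Sa Su     
                           ┃             1  2  3     
                           ┃ 4  5  6*  7  8  9 10*   
━━━━━━━━━━┓                ┃11 12 13* 14 15 16 17    
          ┃                ┃18 19* 20* 21 22 23* 24  
──────────┨                ┃25* 26 27 28 29 30 31    
          ┃                ┃                         
          ┃                ┃                         
          ┃                ┃                         
          ┃                ┃                         
          ┃                ┃                         
          ┃                ┃                         
          ┃                ┃                         


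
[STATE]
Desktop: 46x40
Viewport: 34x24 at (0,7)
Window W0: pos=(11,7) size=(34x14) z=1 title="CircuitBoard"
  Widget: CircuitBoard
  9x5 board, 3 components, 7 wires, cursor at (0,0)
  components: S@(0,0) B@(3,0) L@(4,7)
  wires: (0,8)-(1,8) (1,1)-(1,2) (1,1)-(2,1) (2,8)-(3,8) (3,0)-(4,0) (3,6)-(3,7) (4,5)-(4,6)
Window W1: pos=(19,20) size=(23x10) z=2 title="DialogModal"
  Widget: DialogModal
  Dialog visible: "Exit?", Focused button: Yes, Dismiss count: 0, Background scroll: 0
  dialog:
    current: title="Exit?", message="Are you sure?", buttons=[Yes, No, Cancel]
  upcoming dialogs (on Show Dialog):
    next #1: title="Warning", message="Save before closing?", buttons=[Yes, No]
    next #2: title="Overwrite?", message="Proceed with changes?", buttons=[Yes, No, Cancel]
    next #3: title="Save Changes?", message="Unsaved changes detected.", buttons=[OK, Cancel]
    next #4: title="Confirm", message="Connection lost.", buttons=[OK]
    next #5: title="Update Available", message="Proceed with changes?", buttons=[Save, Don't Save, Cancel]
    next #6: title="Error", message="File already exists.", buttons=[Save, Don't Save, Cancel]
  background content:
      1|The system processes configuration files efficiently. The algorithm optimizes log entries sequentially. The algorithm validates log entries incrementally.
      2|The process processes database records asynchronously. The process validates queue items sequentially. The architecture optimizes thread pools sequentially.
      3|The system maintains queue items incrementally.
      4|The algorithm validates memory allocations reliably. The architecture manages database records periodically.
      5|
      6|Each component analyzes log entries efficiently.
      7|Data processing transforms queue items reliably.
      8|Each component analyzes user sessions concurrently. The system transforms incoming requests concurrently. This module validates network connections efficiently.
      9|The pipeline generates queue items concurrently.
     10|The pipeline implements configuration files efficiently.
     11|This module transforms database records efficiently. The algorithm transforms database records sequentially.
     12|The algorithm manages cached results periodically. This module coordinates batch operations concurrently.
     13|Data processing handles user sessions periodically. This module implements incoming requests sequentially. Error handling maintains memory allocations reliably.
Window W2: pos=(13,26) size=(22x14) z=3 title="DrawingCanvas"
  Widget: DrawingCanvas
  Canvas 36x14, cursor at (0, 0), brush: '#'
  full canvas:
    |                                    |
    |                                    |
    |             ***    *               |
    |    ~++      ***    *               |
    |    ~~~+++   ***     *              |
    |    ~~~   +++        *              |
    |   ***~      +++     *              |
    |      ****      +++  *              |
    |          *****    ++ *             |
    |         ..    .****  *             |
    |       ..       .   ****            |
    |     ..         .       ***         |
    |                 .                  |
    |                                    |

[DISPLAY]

           ┏━━━━━━━━━━━━━━━━━━━━━━
           ┃ CircuitBoard         
           ┠──────────────────────
           ┃   0 1 2 3 4 5 6 7 8  
           ┃0  [S]                
           ┃                      
           ┃1       · ─ ·         
           ┃        │             
           ┃2       ·             
           ┃                      
           ┃3   B                 
           ┃    │                 
           ┃4   ·                 
           ┗━━━━━━━┏━━━━━━━━━━━━━━
                   ┃ DialogModal  
                   ┠──────────────
                   ┃Th┌───────────
                   ┃Th│     Exit? 
                   ┃Th│ Are you su
             ┏━━━━━━━━━━━━━━━━━━━━
             ┃ DrawingCanvas      
             ┠────────────────────
             ┃+                   
             ┃                    


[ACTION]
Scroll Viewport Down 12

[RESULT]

           ┃                      
           ┃3   B                 
           ┃    │                 
           ┃4   ·                 
           ┗━━━━━━━┏━━━━━━━━━━━━━━
                   ┃ DialogModal  
                   ┠──────────────
                   ┃Th┌───────────
                   ┃Th│     Exit? 
                   ┃Th│ Are you su
             ┏━━━━━━━━━━━━━━━━━━━━
             ┃ DrawingCanvas      
             ┠────────────────────
             ┃+                   
             ┃                    
             ┃             ***    
             ┃    ~++      ***    
             ┃    ~~~+++   ***    
             ┃    ~~~   +++       
             ┃   ***~      +++    
             ┃      ****      +++ 
             ┃          *****    +
             ┃         ..    .****
             ┗━━━━━━━━━━━━━━━━━━━━


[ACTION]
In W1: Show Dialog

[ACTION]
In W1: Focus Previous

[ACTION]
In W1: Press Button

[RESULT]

           ┃                      
           ┃3   B                 
           ┃    │                 
           ┃4   ·                 
           ┗━━━━━━━┏━━━━━━━━━━━━━━
                   ┃ DialogModal  
                   ┠──────────────
                   ┃The system pro
                   ┃The process pr
                   ┃The system mai
             ┏━━━━━━━━━━━━━━━━━━━━
             ┃ DrawingCanvas      
             ┠────────────────────
             ┃+                   
             ┃                    
             ┃             ***    
             ┃    ~++      ***    
             ┃    ~~~+++   ***    
             ┃    ~~~   +++       
             ┃   ***~      +++    
             ┃      ****      +++ 
             ┃          *****    +
             ┃         ..    .****
             ┗━━━━━━━━━━━━━━━━━━━━


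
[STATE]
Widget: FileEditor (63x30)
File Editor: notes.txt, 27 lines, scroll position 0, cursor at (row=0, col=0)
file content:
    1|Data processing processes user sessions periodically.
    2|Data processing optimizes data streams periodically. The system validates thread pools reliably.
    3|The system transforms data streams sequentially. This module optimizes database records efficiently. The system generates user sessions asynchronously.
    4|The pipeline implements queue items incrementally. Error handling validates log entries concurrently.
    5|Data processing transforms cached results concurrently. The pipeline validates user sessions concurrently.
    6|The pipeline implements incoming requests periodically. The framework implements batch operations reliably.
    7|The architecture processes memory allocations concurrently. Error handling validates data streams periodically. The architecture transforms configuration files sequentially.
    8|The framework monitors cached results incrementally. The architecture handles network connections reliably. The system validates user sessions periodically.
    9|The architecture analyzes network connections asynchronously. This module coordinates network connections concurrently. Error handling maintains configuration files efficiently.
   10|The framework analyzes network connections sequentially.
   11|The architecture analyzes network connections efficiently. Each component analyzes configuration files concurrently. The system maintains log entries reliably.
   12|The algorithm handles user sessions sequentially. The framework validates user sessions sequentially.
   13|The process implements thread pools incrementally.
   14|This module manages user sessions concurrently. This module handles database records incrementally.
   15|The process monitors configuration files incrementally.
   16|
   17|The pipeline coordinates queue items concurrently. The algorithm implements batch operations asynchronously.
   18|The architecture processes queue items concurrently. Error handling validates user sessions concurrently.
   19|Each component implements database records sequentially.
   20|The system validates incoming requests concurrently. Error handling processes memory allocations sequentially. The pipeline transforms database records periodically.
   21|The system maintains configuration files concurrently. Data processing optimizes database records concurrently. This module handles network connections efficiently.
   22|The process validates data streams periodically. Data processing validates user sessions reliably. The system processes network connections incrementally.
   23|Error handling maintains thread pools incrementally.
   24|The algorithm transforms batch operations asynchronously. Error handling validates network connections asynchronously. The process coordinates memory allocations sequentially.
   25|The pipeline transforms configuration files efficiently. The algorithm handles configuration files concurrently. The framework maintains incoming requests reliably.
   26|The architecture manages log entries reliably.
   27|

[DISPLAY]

█ata processing processes user sessions periodically.         ▲
Data processing optimizes data streams periodically. The syste█
The system transforms data streams sequentially. This module o░
The pipeline implements queue items incrementally. Error handl░
Data processing transforms cached results concurrently. The pi░
The pipeline implements incoming requests periodically. The fr░
The architecture processes memory allocations concurrently. Er░
The framework monitors cached results incrementally. The archi░
The architecture analyzes network connections asynchronously. ░
The framework analyzes network connections sequentially.      ░
The architecture analyzes network connections efficiently. Eac░
The algorithm handles user sessions sequentially. The framewor░
The process implements thread pools incrementally.            ░
This module manages user sessions concurrently. This module ha░
The process monitors configuration files incrementally.       ░
                                                              ░
The pipeline coordinates queue items concurrently. The algorit░
The architecture processes queue items concurrently. Error han░
Each component implements database records sequentially.      ░
The system validates incoming requests concurrently. Error han░
The system maintains configuration files concurrently. Data pr░
The process validates data streams periodically. Data processi░
Error handling maintains thread pools incrementally.          ░
The algorithm transforms batch operations asynchronously. Erro░
The pipeline transforms configuration files efficiently. The a░
The architecture manages log entries reliably.                ░
                                                              ░
                                                              ░
                                                              ░
                                                              ▼


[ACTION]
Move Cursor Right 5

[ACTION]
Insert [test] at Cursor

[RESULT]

Data test█rocessing processes user sessions periodically.     ▲
Data processing optimizes data streams periodically. The syste█
The system transforms data streams sequentially. This module o░
The pipeline implements queue items incrementally. Error handl░
Data processing transforms cached results concurrently. The pi░
The pipeline implements incoming requests periodically. The fr░
The architecture processes memory allocations concurrently. Er░
The framework monitors cached results incrementally. The archi░
The architecture analyzes network connections asynchronously. ░
The framework analyzes network connections sequentially.      ░
The architecture analyzes network connections efficiently. Eac░
The algorithm handles user sessions sequentially. The framewor░
The process implements thread pools incrementally.            ░
This module manages user sessions concurrently. This module ha░
The process monitors configuration files incrementally.       ░
                                                              ░
The pipeline coordinates queue items concurrently. The algorit░
The architecture processes queue items concurrently. Error han░
Each component implements database records sequentially.      ░
The system validates incoming requests concurrently. Error han░
The system maintains configuration files concurrently. Data pr░
The process validates data streams periodically. Data processi░
Error handling maintains thread pools incrementally.          ░
The algorithm transforms batch operations asynchronously. Erro░
The pipeline transforms configuration files efficiently. The a░
The architecture manages log entries reliably.                ░
                                                              ░
                                                              ░
                                                              ░
                                                              ▼
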